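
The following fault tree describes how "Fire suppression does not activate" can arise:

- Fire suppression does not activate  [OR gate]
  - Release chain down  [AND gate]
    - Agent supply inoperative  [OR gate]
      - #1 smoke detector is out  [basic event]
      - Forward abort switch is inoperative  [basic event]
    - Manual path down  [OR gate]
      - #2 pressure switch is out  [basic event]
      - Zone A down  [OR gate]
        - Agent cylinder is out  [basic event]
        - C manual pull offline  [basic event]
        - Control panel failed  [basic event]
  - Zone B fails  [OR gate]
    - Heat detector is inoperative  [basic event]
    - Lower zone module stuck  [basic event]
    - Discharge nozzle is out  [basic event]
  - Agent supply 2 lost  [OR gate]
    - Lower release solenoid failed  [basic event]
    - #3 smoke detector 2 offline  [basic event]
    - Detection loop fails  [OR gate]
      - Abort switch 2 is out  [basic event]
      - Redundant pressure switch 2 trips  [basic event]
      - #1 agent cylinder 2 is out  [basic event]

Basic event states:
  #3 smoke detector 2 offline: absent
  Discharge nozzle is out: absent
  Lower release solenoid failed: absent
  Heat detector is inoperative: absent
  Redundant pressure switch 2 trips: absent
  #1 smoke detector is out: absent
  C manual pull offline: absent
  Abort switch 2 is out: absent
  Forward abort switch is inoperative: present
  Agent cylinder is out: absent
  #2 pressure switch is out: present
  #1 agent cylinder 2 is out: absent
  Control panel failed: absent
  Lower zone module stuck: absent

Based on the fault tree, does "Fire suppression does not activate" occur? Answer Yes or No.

Agent supply inoperative [OR]: #1 smoke detector is out=not, Forward abort switch is inoperative=occurs → at least one input occurs → occurs.
Zone A down [OR]: Agent cylinder is out=not, C manual pull offline=not, Control panel failed=not → no input occurs → does not occur.
Manual path down [OR]: #2 pressure switch is out=occurs, Zone A down=not → at least one input occurs → occurs.
Release chain down [AND]: Agent supply inoperative=occurs, Manual path down=occurs → all inputs occur → occurs.
Zone B fails [OR]: Heat detector is inoperative=not, Lower zone module stuck=not, Discharge nozzle is out=not → no input occurs → does not occur.
Detection loop fails [OR]: Abort switch 2 is out=not, Redundant pressure switch 2 trips=not, #1 agent cylinder 2 is out=not → no input occurs → does not occur.
Agent supply 2 lost [OR]: Lower release solenoid failed=not, #3 smoke detector 2 offline=not, Detection loop fails=not → no input occurs → does not occur.
Fire suppression does not activate [OR]: Release chain down=occurs, Zone B fails=not, Agent supply 2 lost=not → at least one input occurs → occurs.

Yes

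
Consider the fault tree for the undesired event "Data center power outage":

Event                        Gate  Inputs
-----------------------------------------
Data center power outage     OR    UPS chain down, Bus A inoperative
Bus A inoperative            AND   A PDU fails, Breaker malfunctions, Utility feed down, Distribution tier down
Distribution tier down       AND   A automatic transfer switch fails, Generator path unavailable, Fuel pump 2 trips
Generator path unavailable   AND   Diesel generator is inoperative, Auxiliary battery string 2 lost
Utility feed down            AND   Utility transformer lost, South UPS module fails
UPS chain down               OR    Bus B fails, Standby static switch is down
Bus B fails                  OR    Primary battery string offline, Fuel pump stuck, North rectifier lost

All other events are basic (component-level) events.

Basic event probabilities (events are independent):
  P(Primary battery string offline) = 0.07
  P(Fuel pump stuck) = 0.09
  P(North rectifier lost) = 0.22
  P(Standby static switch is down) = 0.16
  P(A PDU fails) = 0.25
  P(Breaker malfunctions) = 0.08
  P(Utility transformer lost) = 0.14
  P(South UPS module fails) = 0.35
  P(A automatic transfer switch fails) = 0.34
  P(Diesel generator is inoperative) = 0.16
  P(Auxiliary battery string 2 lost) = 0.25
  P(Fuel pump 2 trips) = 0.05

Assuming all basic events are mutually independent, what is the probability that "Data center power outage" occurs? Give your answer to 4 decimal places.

P(Bus B fails) [OR] = 1 − (1−0.07) × (1−0.09) × (1−0.22) = 0.339886
P(UPS chain down) [OR] = 1 − (1−0.339886) × (1−0.16) = 0.445504
P(Utility feed down) [AND] = 0.14 × 0.35 = 0.049000
P(Generator path unavailable) [AND] = 0.16 × 0.25 = 0.040000
P(Distribution tier down) [AND] = 0.34 × 0.040000 × 0.05 = 0.000680
P(Bus A inoperative) [AND] = 0.25 × 0.08 × 0.049000 × 0.000680 = 0.000001
P(Data center power outage) [OR] = 1 − (1−0.445504) × (1−0.000001) = 0.445505
Rounded to 4 decimal places: P(Data center power outage) ≈ 0.4455.

0.4455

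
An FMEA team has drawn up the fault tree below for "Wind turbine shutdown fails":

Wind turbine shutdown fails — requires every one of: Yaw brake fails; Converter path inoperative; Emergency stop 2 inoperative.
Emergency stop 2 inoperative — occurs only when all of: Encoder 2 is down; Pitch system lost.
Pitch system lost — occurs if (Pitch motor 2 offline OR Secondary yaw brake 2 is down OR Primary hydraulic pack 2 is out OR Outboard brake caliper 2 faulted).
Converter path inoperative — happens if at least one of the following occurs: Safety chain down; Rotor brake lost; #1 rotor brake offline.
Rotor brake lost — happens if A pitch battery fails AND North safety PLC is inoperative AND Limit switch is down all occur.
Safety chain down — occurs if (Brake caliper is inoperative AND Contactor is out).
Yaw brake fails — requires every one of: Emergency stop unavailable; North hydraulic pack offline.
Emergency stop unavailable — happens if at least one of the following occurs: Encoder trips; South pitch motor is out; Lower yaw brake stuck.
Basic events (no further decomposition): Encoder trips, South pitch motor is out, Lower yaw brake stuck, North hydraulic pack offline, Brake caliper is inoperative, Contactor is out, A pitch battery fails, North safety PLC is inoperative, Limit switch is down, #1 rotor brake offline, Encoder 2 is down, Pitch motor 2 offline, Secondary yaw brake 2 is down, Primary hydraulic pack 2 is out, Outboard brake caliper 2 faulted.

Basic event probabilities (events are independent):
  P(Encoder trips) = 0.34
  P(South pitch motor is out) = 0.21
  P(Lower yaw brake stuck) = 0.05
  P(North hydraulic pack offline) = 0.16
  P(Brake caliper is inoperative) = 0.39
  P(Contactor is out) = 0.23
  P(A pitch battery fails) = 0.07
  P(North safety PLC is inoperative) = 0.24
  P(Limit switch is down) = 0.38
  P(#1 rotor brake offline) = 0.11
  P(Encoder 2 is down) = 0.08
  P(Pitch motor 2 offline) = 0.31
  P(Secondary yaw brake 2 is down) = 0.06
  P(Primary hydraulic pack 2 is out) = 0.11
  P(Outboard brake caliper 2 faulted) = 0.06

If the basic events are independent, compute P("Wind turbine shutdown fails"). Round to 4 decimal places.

0.0006

P(Emergency stop unavailable) [OR] = 1 − (1−0.34) × (1−0.21) × (1−0.05) = 0.504670
P(Yaw brake fails) [AND] = 0.504670 × 0.16 = 0.080747
P(Safety chain down) [AND] = 0.39 × 0.23 = 0.089700
P(Rotor brake lost) [AND] = 0.07 × 0.24 × 0.38 = 0.006384
P(Converter path inoperative) [OR] = 1 − (1−0.089700) × (1−0.006384) × (1−0.11) = 0.195005
P(Pitch system lost) [OR] = 1 − (1−0.31) × (1−0.06) × (1−0.11) × (1−0.06) = 0.457381
P(Emergency stop 2 inoperative) [AND] = 0.08 × 0.457381 = 0.036590
P(Wind turbine shutdown fails) [AND] = 0.080747 × 0.195005 × 0.036590 = 0.000576
Rounded to 4 decimal places: P(Wind turbine shutdown fails) ≈ 0.0006.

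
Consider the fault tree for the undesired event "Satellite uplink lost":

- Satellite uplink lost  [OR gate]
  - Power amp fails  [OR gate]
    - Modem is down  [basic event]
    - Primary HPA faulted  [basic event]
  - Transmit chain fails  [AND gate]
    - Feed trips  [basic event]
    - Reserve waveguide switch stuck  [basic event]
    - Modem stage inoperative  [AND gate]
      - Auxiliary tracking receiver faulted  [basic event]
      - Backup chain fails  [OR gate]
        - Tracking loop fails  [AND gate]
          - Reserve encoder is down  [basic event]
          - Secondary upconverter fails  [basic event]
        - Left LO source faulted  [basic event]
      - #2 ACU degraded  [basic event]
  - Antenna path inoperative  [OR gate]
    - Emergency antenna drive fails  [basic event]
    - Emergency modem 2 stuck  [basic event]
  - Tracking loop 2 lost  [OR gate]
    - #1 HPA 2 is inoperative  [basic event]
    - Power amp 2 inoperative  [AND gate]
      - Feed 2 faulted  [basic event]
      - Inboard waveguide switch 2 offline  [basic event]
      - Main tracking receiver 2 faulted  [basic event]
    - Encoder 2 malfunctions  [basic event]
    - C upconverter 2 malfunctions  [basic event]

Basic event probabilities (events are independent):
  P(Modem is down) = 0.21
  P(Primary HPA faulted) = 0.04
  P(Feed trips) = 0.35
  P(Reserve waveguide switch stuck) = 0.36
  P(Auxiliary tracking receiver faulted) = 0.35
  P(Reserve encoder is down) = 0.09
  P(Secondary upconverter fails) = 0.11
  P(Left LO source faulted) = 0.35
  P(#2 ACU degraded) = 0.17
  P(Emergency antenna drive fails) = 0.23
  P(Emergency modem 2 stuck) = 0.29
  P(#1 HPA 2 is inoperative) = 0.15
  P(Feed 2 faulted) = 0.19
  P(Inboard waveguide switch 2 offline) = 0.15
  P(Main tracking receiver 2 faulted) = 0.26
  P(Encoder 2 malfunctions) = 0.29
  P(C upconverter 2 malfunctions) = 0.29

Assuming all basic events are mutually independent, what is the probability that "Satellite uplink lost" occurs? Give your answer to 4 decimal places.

0.8241

P(Power amp fails) [OR] = 1 − (1−0.21) × (1−0.04) = 0.241600
P(Tracking loop fails) [AND] = 0.09 × 0.11 = 0.009900
P(Backup chain fails) [OR] = 1 − (1−0.009900) × (1−0.35) = 0.356435
P(Modem stage inoperative) [AND] = 0.35 × 0.356435 × 0.17 = 0.021208
P(Transmit chain fails) [AND] = 0.35 × 0.36 × 0.021208 = 0.002672
P(Antenna path inoperative) [OR] = 1 − (1−0.23) × (1−0.29) = 0.453300
P(Power amp 2 inoperative) [AND] = 0.19 × 0.15 × 0.26 = 0.007410
P(Tracking loop 2 lost) [OR] = 1 − (1−0.15) × (1−0.007410) × (1−0.29) × (1−0.29) = 0.574690
P(Satellite uplink lost) [OR] = 1 − (1−0.241600) × (1−0.002672) × (1−0.453300) × (1−0.574690) = 0.824130
Rounded to 4 decimal places: P(Satellite uplink lost) ≈ 0.8241.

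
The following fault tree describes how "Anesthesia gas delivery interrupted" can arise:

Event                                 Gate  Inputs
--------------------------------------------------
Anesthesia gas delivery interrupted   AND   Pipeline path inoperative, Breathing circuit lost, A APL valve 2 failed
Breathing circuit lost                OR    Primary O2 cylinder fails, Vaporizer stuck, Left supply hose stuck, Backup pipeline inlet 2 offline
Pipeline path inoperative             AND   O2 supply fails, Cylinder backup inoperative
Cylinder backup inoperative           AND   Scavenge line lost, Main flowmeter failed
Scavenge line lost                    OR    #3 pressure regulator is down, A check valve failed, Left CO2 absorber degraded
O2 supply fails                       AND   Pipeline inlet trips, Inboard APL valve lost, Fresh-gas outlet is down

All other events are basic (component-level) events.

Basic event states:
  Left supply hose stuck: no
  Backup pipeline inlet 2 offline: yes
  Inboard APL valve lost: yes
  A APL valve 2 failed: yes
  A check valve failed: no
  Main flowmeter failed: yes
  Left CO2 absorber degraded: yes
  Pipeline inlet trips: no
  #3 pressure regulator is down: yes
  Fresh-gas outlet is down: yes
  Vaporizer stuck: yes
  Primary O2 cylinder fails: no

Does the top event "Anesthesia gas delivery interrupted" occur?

O2 supply fails [AND]: Pipeline inlet trips=not, Inboard APL valve lost=occurs, Fresh-gas outlet is down=occurs → not all inputs occur → does not occur.
Scavenge line lost [OR]: #3 pressure regulator is down=occurs, A check valve failed=not, Left CO2 absorber degraded=occurs → at least one input occurs → occurs.
Cylinder backup inoperative [AND]: Scavenge line lost=occurs, Main flowmeter failed=occurs → all inputs occur → occurs.
Pipeline path inoperative [AND]: O2 supply fails=not, Cylinder backup inoperative=occurs → not all inputs occur → does not occur.
Breathing circuit lost [OR]: Primary O2 cylinder fails=not, Vaporizer stuck=occurs, Left supply hose stuck=not, Backup pipeline inlet 2 offline=occurs → at least one input occurs → occurs.
Anesthesia gas delivery interrupted [AND]: Pipeline path inoperative=not, Breathing circuit lost=occurs, A APL valve 2 failed=occurs → not all inputs occur → does not occur.

No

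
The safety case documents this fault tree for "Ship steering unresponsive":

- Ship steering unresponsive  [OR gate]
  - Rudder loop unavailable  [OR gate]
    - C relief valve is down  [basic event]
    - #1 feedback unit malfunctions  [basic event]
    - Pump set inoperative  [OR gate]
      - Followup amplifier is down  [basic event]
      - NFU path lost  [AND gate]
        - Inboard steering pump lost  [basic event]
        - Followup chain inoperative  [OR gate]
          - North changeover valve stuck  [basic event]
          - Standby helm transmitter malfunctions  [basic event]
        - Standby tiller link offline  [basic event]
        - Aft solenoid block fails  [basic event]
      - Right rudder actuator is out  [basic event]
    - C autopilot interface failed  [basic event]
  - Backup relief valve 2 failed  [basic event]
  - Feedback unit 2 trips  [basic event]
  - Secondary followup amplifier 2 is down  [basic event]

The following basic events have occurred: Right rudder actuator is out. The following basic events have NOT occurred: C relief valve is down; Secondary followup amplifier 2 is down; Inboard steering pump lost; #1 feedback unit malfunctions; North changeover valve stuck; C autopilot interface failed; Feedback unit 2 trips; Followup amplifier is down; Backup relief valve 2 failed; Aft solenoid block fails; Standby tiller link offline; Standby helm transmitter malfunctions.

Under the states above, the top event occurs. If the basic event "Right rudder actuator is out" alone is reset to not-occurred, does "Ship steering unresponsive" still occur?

No

Counterfactual: set "Right rudder actuator is out" to not occurred.
Followup chain inoperative [OR]: North changeover valve stuck=not, Standby helm transmitter malfunctions=not → no input occurs → does not occur.
NFU path lost [AND]: Inboard steering pump lost=not, Followup chain inoperative=not, Standby tiller link offline=not, Aft solenoid block fails=not → not all inputs occur → does not occur.
Pump set inoperative [OR]: Followup amplifier is down=not, NFU path lost=not, Right rudder actuator is out=not → no input occurs → does not occur.
Rudder loop unavailable [OR]: C relief valve is down=not, #1 feedback unit malfunctions=not, Pump set inoperative=not, C autopilot interface failed=not → no input occurs → does not occur.
Ship steering unresponsive [OR]: Rudder loop unavailable=not, Backup relief valve 2 failed=not, Feedback unit 2 trips=not, Secondary followup amplifier 2 is down=not → no input occurs → does not occur.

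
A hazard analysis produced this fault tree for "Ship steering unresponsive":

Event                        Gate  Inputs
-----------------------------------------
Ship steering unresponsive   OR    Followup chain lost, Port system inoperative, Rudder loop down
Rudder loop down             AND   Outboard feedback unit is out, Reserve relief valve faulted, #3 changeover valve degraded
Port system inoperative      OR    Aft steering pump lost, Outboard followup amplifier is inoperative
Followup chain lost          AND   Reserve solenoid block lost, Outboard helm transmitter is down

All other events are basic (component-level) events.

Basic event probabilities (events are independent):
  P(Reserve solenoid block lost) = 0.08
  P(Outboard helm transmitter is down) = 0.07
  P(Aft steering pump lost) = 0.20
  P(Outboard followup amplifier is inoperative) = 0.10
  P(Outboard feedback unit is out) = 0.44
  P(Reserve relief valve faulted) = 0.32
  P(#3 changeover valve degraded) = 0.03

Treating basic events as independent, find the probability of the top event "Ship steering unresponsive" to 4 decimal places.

P(Followup chain lost) [AND] = 0.08 × 0.07 = 0.005600
P(Port system inoperative) [OR] = 1 − (1−0.20) × (1−0.10) = 0.280000
P(Rudder loop down) [AND] = 0.44 × 0.32 × 0.03 = 0.004224
P(Ship steering unresponsive) [OR] = 1 − (1−0.005600) × (1−0.280000) × (1−0.004224) = 0.287056
Rounded to 4 decimal places: P(Ship steering unresponsive) ≈ 0.2871.

0.2871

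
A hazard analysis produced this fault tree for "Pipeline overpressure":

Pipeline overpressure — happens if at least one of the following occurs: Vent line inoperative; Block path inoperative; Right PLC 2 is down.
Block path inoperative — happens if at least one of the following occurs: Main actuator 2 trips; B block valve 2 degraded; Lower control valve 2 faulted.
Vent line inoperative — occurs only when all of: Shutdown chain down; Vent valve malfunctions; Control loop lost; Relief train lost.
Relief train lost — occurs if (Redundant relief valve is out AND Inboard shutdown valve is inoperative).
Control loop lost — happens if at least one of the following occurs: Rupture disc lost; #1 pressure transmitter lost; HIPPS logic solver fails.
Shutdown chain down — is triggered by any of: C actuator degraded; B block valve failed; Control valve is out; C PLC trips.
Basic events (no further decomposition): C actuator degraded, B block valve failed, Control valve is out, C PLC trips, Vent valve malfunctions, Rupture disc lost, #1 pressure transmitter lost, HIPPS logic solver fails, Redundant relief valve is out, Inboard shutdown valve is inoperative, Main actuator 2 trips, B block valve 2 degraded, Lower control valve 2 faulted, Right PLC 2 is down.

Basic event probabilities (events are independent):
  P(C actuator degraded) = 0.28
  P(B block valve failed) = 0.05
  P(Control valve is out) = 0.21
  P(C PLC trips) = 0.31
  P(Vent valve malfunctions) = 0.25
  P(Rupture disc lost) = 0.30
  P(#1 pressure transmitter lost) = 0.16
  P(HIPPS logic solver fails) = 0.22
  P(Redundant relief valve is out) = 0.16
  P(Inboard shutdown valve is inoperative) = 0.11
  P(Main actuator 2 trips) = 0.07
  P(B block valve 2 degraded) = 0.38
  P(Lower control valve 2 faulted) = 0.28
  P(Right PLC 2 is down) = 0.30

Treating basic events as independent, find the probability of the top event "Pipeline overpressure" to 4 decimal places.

0.7098

P(Shutdown chain down) [OR] = 1 − (1−0.28) × (1−0.05) × (1−0.21) × (1−0.31) = 0.627152
P(Control loop lost) [OR] = 1 − (1−0.30) × (1−0.16) × (1−0.22) = 0.541360
P(Relief train lost) [AND] = 0.16 × 0.11 = 0.017600
P(Vent line inoperative) [AND] = 0.627152 × 0.25 × 0.541360 × 0.017600 = 0.001494
P(Block path inoperative) [OR] = 1 − (1−0.07) × (1−0.38) × (1−0.28) = 0.584848
P(Pipeline overpressure) [OR] = 1 − (1−0.001494) × (1−0.584848) × (1−0.30) = 0.709828
Rounded to 4 decimal places: P(Pipeline overpressure) ≈ 0.7098.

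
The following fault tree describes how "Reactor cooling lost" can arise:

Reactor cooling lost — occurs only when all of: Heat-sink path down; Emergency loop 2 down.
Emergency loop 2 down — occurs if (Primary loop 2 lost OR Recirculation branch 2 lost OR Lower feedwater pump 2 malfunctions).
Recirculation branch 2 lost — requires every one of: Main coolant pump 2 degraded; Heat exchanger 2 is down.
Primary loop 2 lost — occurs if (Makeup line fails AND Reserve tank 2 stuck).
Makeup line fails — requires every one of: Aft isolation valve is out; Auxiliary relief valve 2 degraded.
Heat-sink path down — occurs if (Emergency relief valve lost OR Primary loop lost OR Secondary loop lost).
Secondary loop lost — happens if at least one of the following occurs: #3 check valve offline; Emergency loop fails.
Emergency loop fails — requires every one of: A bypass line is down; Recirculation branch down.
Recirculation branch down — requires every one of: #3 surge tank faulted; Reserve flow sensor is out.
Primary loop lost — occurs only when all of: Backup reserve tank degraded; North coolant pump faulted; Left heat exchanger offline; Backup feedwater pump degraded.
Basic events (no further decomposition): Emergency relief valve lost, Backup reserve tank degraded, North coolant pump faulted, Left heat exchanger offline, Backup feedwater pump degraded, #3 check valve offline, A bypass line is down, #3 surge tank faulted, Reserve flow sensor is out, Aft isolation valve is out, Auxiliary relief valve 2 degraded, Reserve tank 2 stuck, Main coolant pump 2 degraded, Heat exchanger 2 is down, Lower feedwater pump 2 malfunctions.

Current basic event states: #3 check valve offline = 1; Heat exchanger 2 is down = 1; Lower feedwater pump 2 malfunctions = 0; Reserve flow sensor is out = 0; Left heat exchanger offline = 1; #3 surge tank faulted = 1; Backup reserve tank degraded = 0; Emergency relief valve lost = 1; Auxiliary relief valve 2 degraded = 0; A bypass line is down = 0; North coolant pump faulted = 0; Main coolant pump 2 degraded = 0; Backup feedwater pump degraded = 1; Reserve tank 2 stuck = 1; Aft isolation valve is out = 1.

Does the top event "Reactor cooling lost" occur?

Primary loop lost [AND]: Backup reserve tank degraded=not, North coolant pump faulted=not, Left heat exchanger offline=occurs, Backup feedwater pump degraded=occurs → not all inputs occur → does not occur.
Recirculation branch down [AND]: #3 surge tank faulted=occurs, Reserve flow sensor is out=not → not all inputs occur → does not occur.
Emergency loop fails [AND]: A bypass line is down=not, Recirculation branch down=not → not all inputs occur → does not occur.
Secondary loop lost [OR]: #3 check valve offline=occurs, Emergency loop fails=not → at least one input occurs → occurs.
Heat-sink path down [OR]: Emergency relief valve lost=occurs, Primary loop lost=not, Secondary loop lost=occurs → at least one input occurs → occurs.
Makeup line fails [AND]: Aft isolation valve is out=occurs, Auxiliary relief valve 2 degraded=not → not all inputs occur → does not occur.
Primary loop 2 lost [AND]: Makeup line fails=not, Reserve tank 2 stuck=occurs → not all inputs occur → does not occur.
Recirculation branch 2 lost [AND]: Main coolant pump 2 degraded=not, Heat exchanger 2 is down=occurs → not all inputs occur → does not occur.
Emergency loop 2 down [OR]: Primary loop 2 lost=not, Recirculation branch 2 lost=not, Lower feedwater pump 2 malfunctions=not → no input occurs → does not occur.
Reactor cooling lost [AND]: Heat-sink path down=occurs, Emergency loop 2 down=not → not all inputs occur → does not occur.

No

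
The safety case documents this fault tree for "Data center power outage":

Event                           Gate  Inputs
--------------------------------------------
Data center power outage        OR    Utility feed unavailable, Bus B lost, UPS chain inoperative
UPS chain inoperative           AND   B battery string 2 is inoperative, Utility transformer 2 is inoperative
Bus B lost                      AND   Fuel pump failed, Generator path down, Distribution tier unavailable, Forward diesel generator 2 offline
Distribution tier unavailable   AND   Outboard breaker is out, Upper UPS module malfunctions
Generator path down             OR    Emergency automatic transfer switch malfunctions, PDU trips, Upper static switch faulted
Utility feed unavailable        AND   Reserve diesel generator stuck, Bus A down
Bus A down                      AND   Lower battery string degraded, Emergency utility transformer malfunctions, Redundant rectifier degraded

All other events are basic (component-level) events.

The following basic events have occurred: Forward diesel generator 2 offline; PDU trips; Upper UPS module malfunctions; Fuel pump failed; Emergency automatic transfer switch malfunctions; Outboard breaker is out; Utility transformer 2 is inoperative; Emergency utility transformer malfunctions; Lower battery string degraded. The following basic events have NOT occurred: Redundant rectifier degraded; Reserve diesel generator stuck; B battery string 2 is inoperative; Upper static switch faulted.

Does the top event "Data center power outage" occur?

Yes

Bus A down [AND]: Lower battery string degraded=occurs, Emergency utility transformer malfunctions=occurs, Redundant rectifier degraded=not → not all inputs occur → does not occur.
Utility feed unavailable [AND]: Reserve diesel generator stuck=not, Bus A down=not → not all inputs occur → does not occur.
Generator path down [OR]: Emergency automatic transfer switch malfunctions=occurs, PDU trips=occurs, Upper static switch faulted=not → at least one input occurs → occurs.
Distribution tier unavailable [AND]: Outboard breaker is out=occurs, Upper UPS module malfunctions=occurs → all inputs occur → occurs.
Bus B lost [AND]: Fuel pump failed=occurs, Generator path down=occurs, Distribution tier unavailable=occurs, Forward diesel generator 2 offline=occurs → all inputs occur → occurs.
UPS chain inoperative [AND]: B battery string 2 is inoperative=not, Utility transformer 2 is inoperative=occurs → not all inputs occur → does not occur.
Data center power outage [OR]: Utility feed unavailable=not, Bus B lost=occurs, UPS chain inoperative=not → at least one input occurs → occurs.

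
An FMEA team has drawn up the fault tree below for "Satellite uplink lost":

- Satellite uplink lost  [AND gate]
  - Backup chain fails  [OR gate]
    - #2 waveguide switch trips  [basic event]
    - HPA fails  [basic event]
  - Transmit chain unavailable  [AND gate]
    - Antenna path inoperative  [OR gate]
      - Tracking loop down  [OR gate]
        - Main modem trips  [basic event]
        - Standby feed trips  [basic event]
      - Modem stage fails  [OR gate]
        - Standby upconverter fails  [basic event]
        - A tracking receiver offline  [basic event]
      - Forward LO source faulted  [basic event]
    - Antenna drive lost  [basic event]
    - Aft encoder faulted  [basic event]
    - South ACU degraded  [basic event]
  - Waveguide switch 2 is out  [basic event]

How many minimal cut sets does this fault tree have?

Backup chain fails [OR]: union of children's cut sets → 2 cut set(s).
Tracking loop down [OR]: union of children's cut sets → 2 cut set(s).
Modem stage fails [OR]: union of children's cut sets → 2 cut set(s).
Antenna path inoperative [OR]: union of children's cut sets → 5 cut set(s).
Transmit chain unavailable [AND]: one cut set from each child combined → 5 × 1 × 1 × 1 = 5 cut set(s).
Satellite uplink lost [AND]: one cut set from each child combined → 2 × 5 × 1 = 10 cut set(s).
Minimal cut sets: {#2 waveguide switch trips, Aft encoder faulted, Antenna drive lost, Main modem trips, South ACU degraded, Waveguide switch 2 is out}; {#2 waveguide switch trips, Aft encoder faulted, Antenna drive lost, South ACU degraded, Standby feed trips, Waveguide switch 2 is out}; {#2 waveguide switch trips, Aft encoder faulted, Antenna drive lost, South ACU degraded, Standby upconverter fails, Waveguide switch 2 is out}; {#2 waveguide switch trips, A tracking receiver offline, Aft encoder faulted, Antenna drive lost, South ACU degraded, Waveguide switch 2 is out}; {#2 waveguide switch trips, Aft encoder faulted, Antenna drive lost, Forward LO source faulted, South ACU degraded, Waveguide switch 2 is out}; {Aft encoder faulted, Antenna drive lost, HPA fails, Main modem trips, South ACU degraded, Waveguide switch 2 is out}; {Aft encoder faulted, Antenna drive lost, HPA fails, South ACU degraded, Standby feed trips, Waveguide switch 2 is out}; {Aft encoder faulted, Antenna drive lost, HPA fails, South ACU degraded, Standby upconverter fails, Waveguide switch 2 is out}; {A tracking receiver offline, Aft encoder faulted, Antenna drive lost, HPA fails, South ACU degraded, Waveguide switch 2 is out}; {Aft encoder faulted, Antenna drive lost, Forward LO source faulted, HPA fails, South ACU degraded, Waveguide switch 2 is out}.

10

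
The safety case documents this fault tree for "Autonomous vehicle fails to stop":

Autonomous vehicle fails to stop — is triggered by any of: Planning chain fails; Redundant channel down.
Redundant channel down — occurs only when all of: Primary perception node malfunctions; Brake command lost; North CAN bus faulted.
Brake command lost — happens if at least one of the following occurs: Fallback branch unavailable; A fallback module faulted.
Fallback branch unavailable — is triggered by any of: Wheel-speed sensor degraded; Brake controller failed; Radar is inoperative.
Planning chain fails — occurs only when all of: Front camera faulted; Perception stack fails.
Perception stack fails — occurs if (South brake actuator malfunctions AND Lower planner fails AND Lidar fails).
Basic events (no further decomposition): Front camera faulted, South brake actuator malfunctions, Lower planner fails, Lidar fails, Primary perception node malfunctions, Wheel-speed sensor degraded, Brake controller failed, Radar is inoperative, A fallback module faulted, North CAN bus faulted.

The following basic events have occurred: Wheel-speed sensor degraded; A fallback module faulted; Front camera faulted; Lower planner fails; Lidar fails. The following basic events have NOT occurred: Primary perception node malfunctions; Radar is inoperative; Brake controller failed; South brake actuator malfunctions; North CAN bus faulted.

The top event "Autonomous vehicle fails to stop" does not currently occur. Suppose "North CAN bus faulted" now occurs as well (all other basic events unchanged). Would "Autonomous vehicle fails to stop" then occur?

Counterfactual: set "North CAN bus faulted" to occurred.
Perception stack fails [AND]: South brake actuator malfunctions=not, Lower planner fails=occurs, Lidar fails=occurs → not all inputs occur → does not occur.
Planning chain fails [AND]: Front camera faulted=occurs, Perception stack fails=not → not all inputs occur → does not occur.
Fallback branch unavailable [OR]: Wheel-speed sensor degraded=occurs, Brake controller failed=not, Radar is inoperative=not → at least one input occurs → occurs.
Brake command lost [OR]: Fallback branch unavailable=occurs, A fallback module faulted=occurs → at least one input occurs → occurs.
Redundant channel down [AND]: Primary perception node malfunctions=not, Brake command lost=occurs, North CAN bus faulted=occurs → not all inputs occur → does not occur.
Autonomous vehicle fails to stop [OR]: Planning chain fails=not, Redundant channel down=not → no input occurs → does not occur.

No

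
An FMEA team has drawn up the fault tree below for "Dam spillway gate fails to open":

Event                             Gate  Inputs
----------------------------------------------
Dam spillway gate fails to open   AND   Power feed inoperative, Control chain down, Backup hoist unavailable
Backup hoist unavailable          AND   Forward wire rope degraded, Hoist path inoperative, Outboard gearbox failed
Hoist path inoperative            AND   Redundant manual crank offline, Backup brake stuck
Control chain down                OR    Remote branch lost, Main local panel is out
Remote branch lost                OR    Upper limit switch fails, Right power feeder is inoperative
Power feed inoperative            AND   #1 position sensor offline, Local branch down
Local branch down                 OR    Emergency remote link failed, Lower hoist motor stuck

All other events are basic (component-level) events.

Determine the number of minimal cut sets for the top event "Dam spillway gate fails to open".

Local branch down [OR]: union of children's cut sets → 2 cut set(s).
Power feed inoperative [AND]: one cut set from each child combined → 1 × 2 = 2 cut set(s).
Remote branch lost [OR]: union of children's cut sets → 2 cut set(s).
Control chain down [OR]: union of children's cut sets → 3 cut set(s).
Hoist path inoperative [AND]: one cut set from each child combined → 1 × 1 = 1 cut set(s).
Backup hoist unavailable [AND]: one cut set from each child combined → 1 × 1 × 1 = 1 cut set(s).
Dam spillway gate fails to open [AND]: one cut set from each child combined → 2 × 3 × 1 = 6 cut set(s).
Minimal cut sets: {#1 position sensor offline, Backup brake stuck, Emergency remote link failed, Forward wire rope degraded, Outboard gearbox failed, Redundant manual crank offline, Upper limit switch fails}; {#1 position sensor offline, Backup brake stuck, Emergency remote link failed, Forward wire rope degraded, Outboard gearbox failed, Redundant manual crank offline, Right power feeder is inoperative}; {#1 position sensor offline, Backup brake stuck, Emergency remote link failed, Forward wire rope degraded, Main local panel is out, Outboard gearbox failed, Redundant manual crank offline}; {#1 position sensor offline, Backup brake stuck, Forward wire rope degraded, Lower hoist motor stuck, Outboard gearbox failed, Redundant manual crank offline, Upper limit switch fails}; {#1 position sensor offline, Backup brake stuck, Forward wire rope degraded, Lower hoist motor stuck, Outboard gearbox failed, Redundant manual crank offline, Right power feeder is inoperative}; {#1 position sensor offline, Backup brake stuck, Forward wire rope degraded, Lower hoist motor stuck, Main local panel is out, Outboard gearbox failed, Redundant manual crank offline}.

6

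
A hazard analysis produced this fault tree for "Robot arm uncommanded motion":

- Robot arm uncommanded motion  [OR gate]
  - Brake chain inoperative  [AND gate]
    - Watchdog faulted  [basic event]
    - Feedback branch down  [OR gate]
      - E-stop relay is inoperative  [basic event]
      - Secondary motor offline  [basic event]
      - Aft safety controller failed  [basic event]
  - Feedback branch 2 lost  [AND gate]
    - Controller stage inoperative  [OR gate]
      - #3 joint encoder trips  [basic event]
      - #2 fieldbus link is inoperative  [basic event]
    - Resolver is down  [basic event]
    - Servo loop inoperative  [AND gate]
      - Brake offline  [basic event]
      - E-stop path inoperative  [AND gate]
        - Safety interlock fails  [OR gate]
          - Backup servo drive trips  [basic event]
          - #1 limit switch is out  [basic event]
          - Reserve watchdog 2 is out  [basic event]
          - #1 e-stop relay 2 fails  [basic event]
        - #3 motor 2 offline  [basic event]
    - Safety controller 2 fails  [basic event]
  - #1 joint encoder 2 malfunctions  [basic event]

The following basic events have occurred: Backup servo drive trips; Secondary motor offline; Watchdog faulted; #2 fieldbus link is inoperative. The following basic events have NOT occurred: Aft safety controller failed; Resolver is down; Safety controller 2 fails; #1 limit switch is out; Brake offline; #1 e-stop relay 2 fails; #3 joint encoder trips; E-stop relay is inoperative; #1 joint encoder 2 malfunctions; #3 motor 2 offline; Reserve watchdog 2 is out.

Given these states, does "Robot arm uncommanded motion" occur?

Feedback branch down [OR]: E-stop relay is inoperative=not, Secondary motor offline=occurs, Aft safety controller failed=not → at least one input occurs → occurs.
Brake chain inoperative [AND]: Watchdog faulted=occurs, Feedback branch down=occurs → all inputs occur → occurs.
Controller stage inoperative [OR]: #3 joint encoder trips=not, #2 fieldbus link is inoperative=occurs → at least one input occurs → occurs.
Safety interlock fails [OR]: Backup servo drive trips=occurs, #1 limit switch is out=not, Reserve watchdog 2 is out=not, #1 e-stop relay 2 fails=not → at least one input occurs → occurs.
E-stop path inoperative [AND]: Safety interlock fails=occurs, #3 motor 2 offline=not → not all inputs occur → does not occur.
Servo loop inoperative [AND]: Brake offline=not, E-stop path inoperative=not → not all inputs occur → does not occur.
Feedback branch 2 lost [AND]: Controller stage inoperative=occurs, Resolver is down=not, Servo loop inoperative=not, Safety controller 2 fails=not → not all inputs occur → does not occur.
Robot arm uncommanded motion [OR]: Brake chain inoperative=occurs, Feedback branch 2 lost=not, #1 joint encoder 2 malfunctions=not → at least one input occurs → occurs.

Yes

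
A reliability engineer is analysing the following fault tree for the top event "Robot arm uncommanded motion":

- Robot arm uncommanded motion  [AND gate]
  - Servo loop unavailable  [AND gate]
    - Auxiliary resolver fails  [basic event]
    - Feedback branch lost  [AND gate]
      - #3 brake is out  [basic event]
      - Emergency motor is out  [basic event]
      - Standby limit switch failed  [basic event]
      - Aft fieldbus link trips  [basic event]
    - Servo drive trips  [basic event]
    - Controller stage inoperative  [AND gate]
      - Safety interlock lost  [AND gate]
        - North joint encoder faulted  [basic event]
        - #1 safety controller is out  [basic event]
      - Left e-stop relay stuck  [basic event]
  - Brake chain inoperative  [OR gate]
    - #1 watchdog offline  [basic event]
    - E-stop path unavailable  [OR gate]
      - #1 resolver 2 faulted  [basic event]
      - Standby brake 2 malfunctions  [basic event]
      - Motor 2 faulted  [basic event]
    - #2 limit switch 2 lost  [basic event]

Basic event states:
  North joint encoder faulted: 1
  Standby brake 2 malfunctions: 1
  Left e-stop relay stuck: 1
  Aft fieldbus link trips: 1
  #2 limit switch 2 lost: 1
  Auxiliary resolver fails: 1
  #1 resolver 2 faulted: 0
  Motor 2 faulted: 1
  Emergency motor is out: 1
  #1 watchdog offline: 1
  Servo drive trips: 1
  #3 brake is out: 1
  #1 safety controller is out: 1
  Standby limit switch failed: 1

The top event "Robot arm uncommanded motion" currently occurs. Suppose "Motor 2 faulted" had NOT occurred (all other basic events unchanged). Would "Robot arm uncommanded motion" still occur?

Yes

Counterfactual: set "Motor 2 faulted" to not occurred.
Feedback branch lost [AND]: #3 brake is out=occurs, Emergency motor is out=occurs, Standby limit switch failed=occurs, Aft fieldbus link trips=occurs → all inputs occur → occurs.
Safety interlock lost [AND]: North joint encoder faulted=occurs, #1 safety controller is out=occurs → all inputs occur → occurs.
Controller stage inoperative [AND]: Safety interlock lost=occurs, Left e-stop relay stuck=occurs → all inputs occur → occurs.
Servo loop unavailable [AND]: Auxiliary resolver fails=occurs, Feedback branch lost=occurs, Servo drive trips=occurs, Controller stage inoperative=occurs → all inputs occur → occurs.
E-stop path unavailable [OR]: #1 resolver 2 faulted=not, Standby brake 2 malfunctions=occurs, Motor 2 faulted=not → at least one input occurs → occurs.
Brake chain inoperative [OR]: #1 watchdog offline=occurs, E-stop path unavailable=occurs, #2 limit switch 2 lost=occurs → at least one input occurs → occurs.
Robot arm uncommanded motion [AND]: Servo loop unavailable=occurs, Brake chain inoperative=occurs → all inputs occur → occurs.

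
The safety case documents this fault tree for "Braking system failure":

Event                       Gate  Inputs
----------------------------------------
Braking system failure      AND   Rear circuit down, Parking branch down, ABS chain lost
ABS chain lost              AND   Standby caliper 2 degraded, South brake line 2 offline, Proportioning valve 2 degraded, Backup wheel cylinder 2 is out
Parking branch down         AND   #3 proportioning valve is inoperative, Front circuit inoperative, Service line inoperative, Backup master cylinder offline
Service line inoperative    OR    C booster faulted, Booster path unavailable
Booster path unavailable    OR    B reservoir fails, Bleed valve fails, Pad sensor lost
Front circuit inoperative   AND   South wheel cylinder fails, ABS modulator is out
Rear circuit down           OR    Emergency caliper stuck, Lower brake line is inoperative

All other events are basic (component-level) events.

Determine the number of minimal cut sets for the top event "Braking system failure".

Rear circuit down [OR]: union of children's cut sets → 2 cut set(s).
Front circuit inoperative [AND]: one cut set from each child combined → 1 × 1 = 1 cut set(s).
Booster path unavailable [OR]: union of children's cut sets → 3 cut set(s).
Service line inoperative [OR]: union of children's cut sets → 4 cut set(s).
Parking branch down [AND]: one cut set from each child combined → 1 × 1 × 4 × 1 = 4 cut set(s).
ABS chain lost [AND]: one cut set from each child combined → 1 × 1 × 1 × 1 = 1 cut set(s).
Braking system failure [AND]: one cut set from each child combined → 2 × 4 × 1 = 8 cut set(s).
Minimal cut sets: {#3 proportioning valve is inoperative, ABS modulator is out, Backup master cylinder offline, Backup wheel cylinder 2 is out, C booster faulted, Emergency caliper stuck, Proportioning valve 2 degraded, South brake line 2 offline, South wheel cylinder fails, Standby caliper 2 degraded}; {#3 proportioning valve is inoperative, ABS modulator is out, B reservoir fails, Backup master cylinder offline, Backup wheel cylinder 2 is out, Emergency caliper stuck, Proportioning valve 2 degraded, South brake line 2 offline, South wheel cylinder fails, Standby caliper 2 degraded}; {#3 proportioning valve is inoperative, ABS modulator is out, Backup master cylinder offline, Backup wheel cylinder 2 is out, Bleed valve fails, Emergency caliper stuck, Proportioning valve 2 degraded, South brake line 2 offline, South wheel cylinder fails, Standby caliper 2 degraded}; {#3 proportioning valve is inoperative, ABS modulator is out, Backup master cylinder offline, Backup wheel cylinder 2 is out, Emergency caliper stuck, Pad sensor lost, Proportioning valve 2 degraded, South brake line 2 offline, South wheel cylinder fails, Standby caliper 2 degraded}; {#3 proportioning valve is inoperative, ABS modulator is out, Backup master cylinder offline, Backup wheel cylinder 2 is out, C booster faulted, Lower brake line is inoperative, Proportioning valve 2 degraded, South brake line 2 offline, South wheel cylinder fails, Standby caliper 2 degraded}; {#3 proportioning valve is inoperative, ABS modulator is out, B reservoir fails, Backup master cylinder offline, Backup wheel cylinder 2 is out, Lower brake line is inoperative, Proportioning valve 2 degraded, South brake line 2 offline, South wheel cylinder fails, Standby caliper 2 degraded}; {#3 proportioning valve is inoperative, ABS modulator is out, Backup master cylinder offline, Backup wheel cylinder 2 is out, Bleed valve fails, Lower brake line is inoperative, Proportioning valve 2 degraded, South brake line 2 offline, South wheel cylinder fails, Standby caliper 2 degraded}; {#3 proportioning valve is inoperative, ABS modulator is out, Backup master cylinder offline, Backup wheel cylinder 2 is out, Lower brake line is inoperative, Pad sensor lost, Proportioning valve 2 degraded, South brake line 2 offline, South wheel cylinder fails, Standby caliper 2 degraded}.

8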